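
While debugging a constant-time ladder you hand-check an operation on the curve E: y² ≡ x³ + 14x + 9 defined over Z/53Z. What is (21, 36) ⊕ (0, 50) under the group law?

(21, 36) + (0, 50). λ = (50 - 36)/(0 - 21) ≡ 14/32 mod 53. 32⁻¹ ≡ 5 (mod 53), so λ ≡ 17.
  x = λ² - 21 - 0 = 289 - 21 ≡ 3; y = λ·(21 - 3) - 36 ≡ 5. → (3, 5)

(3, 5)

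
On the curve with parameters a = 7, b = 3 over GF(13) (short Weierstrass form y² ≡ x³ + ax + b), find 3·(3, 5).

Write Q = (3, 5).
Repeated addition: build up to 3Q.
2Q: tangent at (3, 5): λ = (3·3² + 7)/(2·5) ≡ 8/10. 10⁻¹ ≡ 4 (mod 13), so λ ≡ 8·4 ≡ 6.
  x = λ² - 3 - 3 = 36 - 6 ≡ 4; y = λ·(3 - 4) - 5 ≡ 2. → (4, 2)
3Q: (4, 2) + (3, 5). λ = (5 - 2)/(3 - 4) ≡ 3/12 mod 13. 12⁻¹ ≡ 12 (mod 13), so λ ≡ 10.
  x = λ² - 4 - 3 = 100 - 7 ≡ 2; y = λ·(4 - 2) - 2 ≡ 5. → (2, 5)

(2, 5)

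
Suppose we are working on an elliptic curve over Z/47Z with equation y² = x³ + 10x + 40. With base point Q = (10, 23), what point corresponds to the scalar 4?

Double-and-add on 4 = (100)₂. Start with Q = (10, 23) for the leading 1-bit.
double: tangent at (10, 23): λ = (3·10² + 10)/(2·23) ≡ 28/46. 46⁻¹ ≡ 46 (mod 47) since 46·46 = 2116 ≡ 1, so λ ≡ 28·46 ≡ 19.
  x = λ² - 10 - 10 = 361 - 20 ≡ 12; y = λ·(10 - 12) - 23 ≡ 33. → (12, 33)
double: tangent at (12, 33): λ = (3·12² + 10)/(2·33) ≡ 19/19. 19⁻¹ ≡ 5 (mod 47), so λ ≡ 19·5 ≡ 1.
  x = λ² - 12 - 12 = 1 - 24 ≡ 24; y = λ·(12 - 24) - 33 ≡ 2. → (24, 2)

(24, 2)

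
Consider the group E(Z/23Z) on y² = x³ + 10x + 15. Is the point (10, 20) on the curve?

no

y² = 20² ≡ 9; x³ + 10x + 15 = 1115 ≡ 11 (mod 23). 9 ≠ 11.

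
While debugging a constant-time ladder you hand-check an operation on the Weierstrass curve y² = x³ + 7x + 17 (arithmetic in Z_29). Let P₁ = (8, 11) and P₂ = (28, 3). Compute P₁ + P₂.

(8, 11) + (28, 3). λ = (3 - 11)/(28 - 8) ≡ 21/20 mod 29. 20⁻¹ ≡ 16 (mod 29), so λ ≡ 17.
  x = λ² - 8 - 28 = 289 - 36 ≡ 21; y = λ·(8 - 21) - 11 ≡ 0. → (21, 0)

(21, 0)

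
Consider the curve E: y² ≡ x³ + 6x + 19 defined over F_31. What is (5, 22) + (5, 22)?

tangent at (5, 22): λ = (3·5² + 6)/(2·22) ≡ 19/13. 13⁻¹ ≡ 12 (mod 31), so λ ≡ 19·12 ≡ 11.
  x = λ² - 5 - 5 = 121 - 10 ≡ 18; y = λ·(5 - 18) - 22 ≡ 21. → (18, 21)

(18, 21)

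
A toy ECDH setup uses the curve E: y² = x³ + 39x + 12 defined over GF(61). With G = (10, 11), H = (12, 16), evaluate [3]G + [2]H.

(10, 11)

First 3G:
Repeated addition: build up to 3G.
2G: tangent at (10, 11): λ = (3·10² + 39)/(2·11) ≡ 34/22. 22⁻¹ ≡ 25 (mod 61), so λ ≡ 34·25 ≡ 57.
  x = λ² - 10 - 10 = 3249 - 20 ≡ 57; y = λ·(10 - 57) - 11 ≡ 55. → (57, 55)
3G: (57, 55) + (10, 11). λ = (11 - 55)/(10 - 57) ≡ 17/14 mod 61. 14⁻¹ ≡ 48 (mod 61) since 14·48 = 672 ≡ 1, so λ ≡ 23.
  x = λ² - 57 - 10 = 529 - 67 ≡ 35; y = λ·(57 - 35) - 55 ≡ 24. → (35, 24)
3G = (35, 24).
Next 2H:
Repeated addition: build up to 2H.
2H: tangent at (12, 16): λ = (3·12² + 39)/(2·16) ≡ 44/32. 32⁻¹ ≡ 21 (mod 61) since 32·21 = 672 ≡ 1, so λ ≡ 44·21 ≡ 9.
  x = λ² - 12 - 12 = 81 - 24 ≡ 57; y = λ·(12 - 57) - 16 ≡ 6. → (57, 6)
2H = (57, 6).
Finally 3G + 2H:
(35, 24) + (57, 6). λ = (6 - 24)/(57 - 35) ≡ 43/22 mod 61. 22⁻¹ ≡ 25 (mod 61) since 22·25 = 550 ≡ 1, so λ ≡ 38.
  x = λ² - 35 - 57 = 1444 - 92 ≡ 10; y = λ·(35 - 10) - 24 ≡ 11. → (10, 11)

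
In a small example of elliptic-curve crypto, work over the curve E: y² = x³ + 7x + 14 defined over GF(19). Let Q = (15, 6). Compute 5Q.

(16, 17)

Repeated addition: build up to 5Q.
2Q: tangent at (15, 6): λ = (3·15² + 7)/(2·6) ≡ 17/12. 12⁻¹ ≡ 8 (mod 19), so λ ≡ 17·8 ≡ 3.
  x = λ² - 15 - 15 = 9 - 30 ≡ 17; y = λ·(15 - 17) - 6 ≡ 7. → (17, 7)
3Q: (17, 7) + (15, 6). λ = (6 - 7)/(15 - 17) ≡ 18/17 mod 19. 17⁻¹ ≡ 9 (mod 19), so λ ≡ 10.
  x = λ² - 17 - 15 = 100 - 32 ≡ 11; y = λ·(17 - 11) - 7 ≡ 15. → (11, 15)
4Q: (11, 15) + (15, 6). λ = (6 - 15)/(15 - 11) ≡ 10/4 mod 19. 4⁻¹ ≡ 5 (mod 19) since 4·5 = 20 ≡ 1, so λ ≡ 12.
  x = λ² - 11 - 15 = 144 - 26 ≡ 4; y = λ·(11 - 4) - 15 ≡ 12. → (4, 12)
5Q: (4, 12) + (15, 6). λ = (6 - 12)/(15 - 4) ≡ 13/11 mod 19. 11⁻¹ ≡ 7 (mod 19) since 11·7 = 77 ≡ 1, so λ ≡ 15.
  x = λ² - 4 - 15 = 225 - 19 ≡ 16; y = λ·(4 - 16) - 12 ≡ 17. → (16, 17)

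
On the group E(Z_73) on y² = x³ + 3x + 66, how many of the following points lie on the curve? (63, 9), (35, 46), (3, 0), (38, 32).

0

(63, 9): 9² ≡ 8, rhs ≡ 58 → off.
(35, 46): 46² ≡ 72, rhs ≡ 49 → off.
(3, 0): 0² ≡ 0, rhs ≡ 29 → off.
(38, 32): 32² ≡ 2, rhs ≡ 10 → off.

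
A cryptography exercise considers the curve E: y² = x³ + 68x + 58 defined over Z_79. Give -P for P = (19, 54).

(19, 25)

-(19, 54) = (19, -54 mod 79) = (19, 25).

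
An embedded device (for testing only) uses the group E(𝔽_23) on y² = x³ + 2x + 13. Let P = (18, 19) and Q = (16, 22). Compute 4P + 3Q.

(9, 22)

First 4P:
Double-and-add on 4 = (100)₂. Start with P = (18, 19) for the leading 1-bit.
double: tangent at (18, 19): λ = (3·18² + 2)/(2·19) ≡ 8/15. 15⁻¹ ≡ 20 (mod 23), so λ ≡ 8·20 ≡ 22.
  x = λ² - 18 - 18 = 484 - 36 ≡ 11; y = λ·(18 - 11) - 19 ≡ 20. → (11, 20)
double: tangent at (11, 20): λ = (3·11² + 2)/(2·20) ≡ 20/17. 17⁻¹ ≡ 19 (mod 23), so λ ≡ 20·19 ≡ 12.
  x = λ² - 11 - 11 = 144 - 22 ≡ 7; y = λ·(11 - 7) - 20 ≡ 5. → (7, 5)
4P = (7, 5).
Next 3Q:
Repeated addition: build up to 3Q.
2Q: tangent at (16, 22): λ = (3·16² + 2)/(2·22) ≡ 11/21. 21⁻¹ ≡ 11 (mod 23), so λ ≡ 11·11 ≡ 6.
  x = λ² - 16 - 16 = 36 - 32 ≡ 4; y = λ·(16 - 4) - 22 ≡ 4. → (4, 4)
3Q: (4, 4) + (16, 22). λ = (22 - 4)/(16 - 4) ≡ 18/12 mod 23. 12⁻¹ ≡ 2 (mod 23) since 12·2 = 24 ≡ 1, so λ ≡ 13.
  x = λ² - 4 - 16 = 169 - 20 ≡ 11; y = λ·(4 - 11) - 4 ≡ 20. → (11, 20)
3Q = (11, 20).
Finally 4P + 3Q:
(7, 5) + (11, 20). λ = (20 - 5)/(11 - 7) ≡ 15/4 mod 23. 4⁻¹ ≡ 6 (mod 23) since 4·6 = 24 ≡ 1, so λ ≡ 21.
  x = λ² - 7 - 11 = 441 - 18 ≡ 9; y = λ·(7 - 9) - 5 ≡ 22. → (9, 22)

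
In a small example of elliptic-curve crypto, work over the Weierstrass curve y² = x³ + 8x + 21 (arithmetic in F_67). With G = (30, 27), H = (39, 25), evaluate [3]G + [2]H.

First 3G:
Repeated addition: build up to 3G.
2G: tangent at (30, 27): λ = (3·30² + 8)/(2·27) ≡ 28/54. 54⁻¹ ≡ 36 (mod 67), so λ ≡ 28·36 ≡ 3.
  x = λ² - 30 - 30 = 9 - 60 ≡ 16; y = λ·(30 - 16) - 27 ≡ 15. → (16, 15)
3G: (16, 15) + (30, 27). λ = (27 - 15)/(30 - 16) ≡ 12/14 mod 67. 14⁻¹ ≡ 24 (mod 67), so λ ≡ 20.
  x = λ² - 16 - 30 = 400 - 46 ≡ 19; y = λ·(16 - 19) - 15 ≡ 59. → (19, 59)
3G = (19, 59).
Next 2H:
Repeated addition: build up to 2H.
2H: tangent at (39, 25): λ = (3·39² + 8)/(2·25) ≡ 15/50. 50⁻¹ ≡ 63 (mod 67) since 50·63 = 3150 ≡ 1, so λ ≡ 15·63 ≡ 7.
  x = λ² - 39 - 39 = 49 - 78 ≡ 38; y = λ·(39 - 38) - 25 ≡ 49. → (38, 49)
2H = (38, 49).
Finally 3G + 2H:
(19, 59) + (38, 49). λ = (49 - 59)/(38 - 19) ≡ 57/19 mod 67. 19⁻¹ ≡ 60 (mod 67), so λ ≡ 3.
  x = λ² - 19 - 38 = 9 - 57 ≡ 19; y = λ·(19 - 19) - 59 ≡ 8. → (19, 8)

(19, 8)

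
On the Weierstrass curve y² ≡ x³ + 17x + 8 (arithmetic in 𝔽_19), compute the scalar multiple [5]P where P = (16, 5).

(11, 5)

Repeated addition: build up to 5P.
2P: tangent at (16, 5): λ = (3·16² + 17)/(2·5) ≡ 6/10. 10⁻¹ ≡ 2 (mod 19), so λ ≡ 6·2 ≡ 12.
  x = λ² - 16 - 16 = 144 - 32 ≡ 17; y = λ·(16 - 17) - 5 ≡ 2. → (17, 2)
3P: (17, 2) + (16, 5). λ = (5 - 2)/(16 - 17) ≡ 3/18 mod 19. 18⁻¹ ≡ 18 (mod 19), so λ ≡ 16.
  x = λ² - 17 - 16 = 256 - 33 ≡ 14; y = λ·(17 - 14) - 2 ≡ 8. → (14, 8)
4P: (14, 8) + (16, 5). λ = (5 - 8)/(16 - 14) ≡ 16/2 mod 19. 2⁻¹ ≡ 10 (mod 19) since 2·10 = 20 ≡ 1, so λ ≡ 8.
  x = λ² - 14 - 16 = 64 - 30 ≡ 15; y = λ·(14 - 15) - 8 ≡ 3. → (15, 3)
5P: (15, 3) + (16, 5). λ = (5 - 3)/(16 - 15) ≡ 2/1 mod 19. 1⁻¹ ≡ 1 (mod 19) since 1·1 = 1 ≡ 1, so λ ≡ 2.
  x = λ² - 15 - 16 = 4 - 31 ≡ 11; y = λ·(15 - 11) - 3 ≡ 5. → (11, 5)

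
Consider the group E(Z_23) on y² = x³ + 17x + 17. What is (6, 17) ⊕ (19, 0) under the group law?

(14, 20)

(6, 17) + (19, 0). λ = (0 - 17)/(19 - 6) ≡ 6/13 mod 23. 13⁻¹ ≡ 16 (mod 23) since 13·16 = 208 ≡ 1, so λ ≡ 4.
  x = λ² - 6 - 19 = 16 - 25 ≡ 14; y = λ·(6 - 14) - 17 ≡ 20. → (14, 20)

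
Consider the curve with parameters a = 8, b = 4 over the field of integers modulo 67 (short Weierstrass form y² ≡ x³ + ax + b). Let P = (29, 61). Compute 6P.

Double-and-add on 6 = (110)₂. Start with P = (29, 61) for the leading 1-bit.
double: tangent at (29, 61): λ = (3·29² + 8)/(2·61) ≡ 52/55. 55⁻¹ ≡ 39 (mod 67), so λ ≡ 52·39 ≡ 18.
  x = λ² - 29 - 29 = 324 - 58 ≡ 65; y = λ·(29 - 65) - 61 ≡ 28. → (65, 28)
add P: (65, 28) + (29, 61). λ = (61 - 28)/(29 - 65) ≡ 33/31 mod 67. 31⁻¹ ≡ 13 (mod 67) since 31·13 = 403 ≡ 1, so λ ≡ 27.
  x = λ² - 65 - 29 = 729 - 94 ≡ 32; y = λ·(65 - 32) - 28 ≡ 59. → (32, 59)
double: tangent at (32, 59): λ = (3·32² + 8)/(2·59) ≡ 65/51. 51⁻¹ ≡ 46 (mod 67), so λ ≡ 65·46 ≡ 42.
  x = λ² - 32 - 32 = 1764 - 64 ≡ 25; y = λ·(32 - 25) - 59 ≡ 34. → (25, 34)

(25, 34)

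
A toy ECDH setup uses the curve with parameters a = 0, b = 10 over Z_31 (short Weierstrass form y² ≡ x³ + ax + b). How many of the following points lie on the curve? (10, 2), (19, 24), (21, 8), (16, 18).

3

(10, 2): 2² ≡ 4, rhs ≡ 18 → off.
(19, 24): 24² ≡ 18, rhs ≡ 18 → on.
(21, 8): 8² ≡ 2, rhs ≡ 2 → on.
(16, 18): 18² ≡ 14, rhs ≡ 14 → on.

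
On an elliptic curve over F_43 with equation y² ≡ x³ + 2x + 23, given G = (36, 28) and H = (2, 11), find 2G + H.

(38, 19)

First 2G:
Repeated addition: build up to 2G.
2G: tangent at (36, 28): λ = (3·36² + 2)/(2·28) ≡ 20/13. 13⁻¹ ≡ 10 (mod 43), so λ ≡ 20·10 ≡ 28.
  x = λ² - 36 - 36 = 784 - 72 ≡ 24; y = λ·(36 - 24) - 28 ≡ 7. → (24, 7)
2G = (24, 7).
Finally 2G + H:
(24, 7) + (2, 11). λ = (11 - 7)/(2 - 24) ≡ 4/21 mod 43. 21⁻¹ ≡ 41 (mod 43) since 21·41 = 861 ≡ 1, so λ ≡ 35.
  x = λ² - 24 - 2 = 1225 - 26 ≡ 38; y = λ·(24 - 38) - 7 ≡ 19. → (38, 19)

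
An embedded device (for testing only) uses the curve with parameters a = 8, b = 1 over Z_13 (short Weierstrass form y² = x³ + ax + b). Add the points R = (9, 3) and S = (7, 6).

(9, 3) + (7, 6). λ = (6 - 3)/(7 - 9) ≡ 3/11 mod 13. 11⁻¹ ≡ 6 (mod 13), so λ ≡ 5.
  x = λ² - 9 - 7 = 25 - 16 ≡ 9; y = λ·(9 - 9) - 3 ≡ 10. → (9, 10)

(9, 10)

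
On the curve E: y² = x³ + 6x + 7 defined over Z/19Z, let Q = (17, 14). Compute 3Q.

(14, 2)

Repeated addition: build up to 3Q.
2Q: tangent at (17, 14): λ = (3·17² + 6)/(2·14) ≡ 18/9. 9⁻¹ ≡ 17 (mod 19) since 9·17 = 153 ≡ 1, so λ ≡ 18·17 ≡ 2.
  x = λ² - 17 - 17 = 4 - 34 ≡ 8; y = λ·(17 - 8) - 14 ≡ 4. → (8, 4)
3Q: (8, 4) + (17, 14). λ = (14 - 4)/(17 - 8) ≡ 10/9 mod 19. 9⁻¹ ≡ 17 (mod 19), so λ ≡ 18.
  x = λ² - 8 - 17 = 324 - 25 ≡ 14; y = λ·(8 - 14) - 4 ≡ 2. → (14, 2)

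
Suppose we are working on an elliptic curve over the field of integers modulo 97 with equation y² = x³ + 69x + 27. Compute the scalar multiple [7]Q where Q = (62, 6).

Repeated addition: build up to 7Q.
2Q: tangent at (62, 6): λ = (3·62² + 69)/(2·6) ≡ 58/12. 12⁻¹ ≡ 89 (mod 97) since 12·89 = 1068 ≡ 1, so λ ≡ 58·89 ≡ 21.
  x = λ² - 62 - 62 = 441 - 124 ≡ 26; y = λ·(62 - 26) - 6 ≡ 71. → (26, 71)
3Q: (26, 71) + (62, 6). λ = (6 - 71)/(62 - 26) ≡ 32/36 mod 97. 36⁻¹ ≡ 62 (mod 97), so λ ≡ 44.
  x = λ² - 26 - 62 = 1936 - 88 ≡ 5; y = λ·(26 - 5) - 71 ≡ 77. → (5, 77)
4Q: (5, 77) + (62, 6). λ = (6 - 77)/(62 - 5) ≡ 26/57 mod 97. 57⁻¹ ≡ 80 (mod 97), so λ ≡ 43.
  x = λ² - 5 - 62 = 1849 - 67 ≡ 36; y = λ·(5 - 36) - 77 ≡ 45. → (36, 45)
5Q: (36, 45) + (62, 6). λ = (6 - 45)/(62 - 36) ≡ 58/26 mod 97. 26⁻¹ ≡ 56 (mod 97), so λ ≡ 47.
  x = λ² - 36 - 62 = 2209 - 98 ≡ 74; y = λ·(36 - 74) - 45 ≡ 12. → (74, 12)
6Q: (74, 12) + (62, 6). λ = (6 - 12)/(62 - 74) ≡ 91/85 mod 97. 85⁻¹ ≡ 8 (mod 97) since 85·8 = 680 ≡ 1, so λ ≡ 49.
  x = λ² - 74 - 62 = 2401 - 136 ≡ 34; y = λ·(74 - 34) - 12 ≡ 8. → (34, 8)
7Q: (34, 8) + (62, 6). λ = (6 - 8)/(62 - 34) ≡ 95/28 mod 97. 28⁻¹ ≡ 52 (mod 97), so λ ≡ 90.
  x = λ² - 34 - 62 = 8100 - 96 ≡ 50; y = λ·(34 - 50) - 8 ≡ 7. → (50, 7)

(50, 7)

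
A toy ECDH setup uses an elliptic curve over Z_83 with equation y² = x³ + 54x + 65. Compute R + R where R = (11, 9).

(19, 27)

tangent at (11, 9): λ = (3·11² + 54)/(2·9) ≡ 2/18. 18⁻¹ ≡ 60 (mod 83) since 18·60 = 1080 ≡ 1, so λ ≡ 2·60 ≡ 37.
  x = λ² - 11 - 11 = 1369 - 22 ≡ 19; y = λ·(11 - 19) - 9 ≡ 27. → (19, 27)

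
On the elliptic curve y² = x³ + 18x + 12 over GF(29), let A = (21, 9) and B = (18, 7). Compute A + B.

(13, 6)

(21, 9) + (18, 7). λ = (7 - 9)/(18 - 21) ≡ 27/26 mod 29. 26⁻¹ ≡ 19 (mod 29) since 26·19 = 494 ≡ 1, so λ ≡ 20.
  x = λ² - 21 - 18 = 400 - 39 ≡ 13; y = λ·(21 - 13) - 9 ≡ 6. → (13, 6)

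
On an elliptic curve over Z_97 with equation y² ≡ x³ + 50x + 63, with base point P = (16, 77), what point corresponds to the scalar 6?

Repeated addition: build up to 6P.
2P: tangent at (16, 77): λ = (3·16² + 50)/(2·77) ≡ 42/57. 57⁻¹ ≡ 80 (mod 97), so λ ≡ 42·80 ≡ 62.
  x = λ² - 16 - 16 = 3844 - 32 ≡ 29; y = λ·(16 - 29) - 77 ≡ 87. → (29, 87)
3P: (29, 87) + (16, 77). λ = (77 - 87)/(16 - 29) ≡ 87/84 mod 97. 84⁻¹ ≡ 82 (mod 97) since 84·82 = 6888 ≡ 1, so λ ≡ 53.
  x = λ² - 29 - 16 = 2809 - 45 ≡ 48; y = λ·(29 - 48) - 87 ≡ 70. → (48, 70)
4P: (48, 70) + (16, 77). λ = (77 - 70)/(16 - 48) ≡ 7/65 mod 97. 65⁻¹ ≡ 3 (mod 97) since 65·3 = 195 ≡ 1, so λ ≡ 21.
  x = λ² - 48 - 16 = 441 - 64 ≡ 86; y = λ·(48 - 86) - 70 ≡ 5. → (86, 5)
5P: (86, 5) + (16, 77). λ = (77 - 5)/(16 - 86) ≡ 72/27 mod 97. 27⁻¹ ≡ 18 (mod 97) since 27·18 = 486 ≡ 1, so λ ≡ 35.
  x = λ² - 86 - 16 = 1225 - 102 ≡ 56; y = λ·(86 - 56) - 5 ≡ 75. → (56, 75)
6P: (56, 75) + (16, 77). λ = (77 - 75)/(16 - 56) ≡ 2/57 mod 97. 57⁻¹ ≡ 80 (mod 97), so λ ≡ 63.
  x = λ² - 56 - 16 = 3969 - 72 ≡ 17; y = λ·(56 - 17) - 75 ≡ 54. → (17, 54)

(17, 54)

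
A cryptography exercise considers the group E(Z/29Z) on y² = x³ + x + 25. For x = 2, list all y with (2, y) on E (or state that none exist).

x³ + 1x + 25 = 35 ≡ 6 (mod 29).
Square roots of 6 mod 29: 8 and 21 (since 8² = 64 ≡ 6).

8, 21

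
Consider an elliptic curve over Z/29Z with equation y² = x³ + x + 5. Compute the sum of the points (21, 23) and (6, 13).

(21, 23) + (6, 13). λ = (13 - 23)/(6 - 21) ≡ 19/14 mod 29. 14⁻¹ ≡ 27 (mod 29) since 14·27 = 378 ≡ 1, so λ ≡ 20.
  x = λ² - 21 - 6 = 400 - 27 ≡ 25; y = λ·(21 - 25) - 23 ≡ 13. → (25, 13)

(25, 13)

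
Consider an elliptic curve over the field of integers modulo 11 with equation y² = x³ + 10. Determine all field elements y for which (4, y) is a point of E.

none

x³ + 0x + 10 = 74 ≡ 8 (mod 11).
8 is a non-residue mod 11; no y exists.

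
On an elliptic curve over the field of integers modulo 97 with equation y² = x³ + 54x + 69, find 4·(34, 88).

Write G = (34, 88).
Double-and-add on 4 = (100)₂. Start with G = (34, 88) for the leading 1-bit.
double: tangent at (34, 88): λ = (3·34² + 54)/(2·88) ≡ 30/79. 79⁻¹ ≡ 70 (mod 97) since 79·70 = 5530 ≡ 1, so λ ≡ 30·70 ≡ 63.
  x = λ² - 34 - 34 = 3969 - 68 ≡ 21; y = λ·(34 - 21) - 88 ≡ 52. → (21, 52)
double: tangent at (21, 52): λ = (3·21² + 54)/(2·52) ≡ 19/7. 7⁻¹ ≡ 14 (mod 97) since 7·14 = 98 ≡ 1, so λ ≡ 19·14 ≡ 72.
  x = λ² - 21 - 21 = 5184 - 42 ≡ 1; y = λ·(21 - 1) - 52 ≡ 30. → (1, 30)

(1, 30)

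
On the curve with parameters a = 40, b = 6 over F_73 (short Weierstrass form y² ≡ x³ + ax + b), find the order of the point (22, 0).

2P: (22, 0) + (22, 0): same x and y₁ ≡ -y₂, so the sum is the point at infinity.
2P = the point at infinity, so the order is 2.

2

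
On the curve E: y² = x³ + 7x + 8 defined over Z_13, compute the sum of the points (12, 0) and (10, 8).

(7, 6)

(12, 0) + (10, 8). λ = (8 - 0)/(10 - 12) ≡ 8/11 mod 13. 11⁻¹ ≡ 6 (mod 13), so λ ≡ 9.
  x = λ² - 12 - 10 = 81 - 22 ≡ 7; y = λ·(12 - 7) - 0 ≡ 6. → (7, 6)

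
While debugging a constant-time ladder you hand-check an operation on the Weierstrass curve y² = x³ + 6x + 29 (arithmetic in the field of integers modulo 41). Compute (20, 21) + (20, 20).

O

The two points share x = 20 and their y-coordinates satisfy 21 + 20 ≡ 0 (mod 41), so they are inverses. Their sum is the point at infinity.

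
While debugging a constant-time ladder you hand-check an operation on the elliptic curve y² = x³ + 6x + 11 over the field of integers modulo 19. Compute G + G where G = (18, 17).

tangent at (18, 17): λ = (3·18² + 6)/(2·17) ≡ 9/15. 15⁻¹ ≡ 14 (mod 19), so λ ≡ 9·14 ≡ 12.
  x = λ² - 18 - 18 = 144 - 36 ≡ 13; y = λ·(18 - 13) - 17 ≡ 5. → (13, 5)

(13, 5)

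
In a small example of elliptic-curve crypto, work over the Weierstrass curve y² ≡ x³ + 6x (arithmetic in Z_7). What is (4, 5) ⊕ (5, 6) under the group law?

(6, 0)

(4, 5) + (5, 6). λ = (6 - 5)/(5 - 4) ≡ 1/1 mod 7. 1⁻¹ ≡ 1 (mod 7), so λ ≡ 1.
  x = λ² - 4 - 5 = 1 - 9 ≡ 6; y = λ·(4 - 6) - 5 ≡ 0. → (6, 0)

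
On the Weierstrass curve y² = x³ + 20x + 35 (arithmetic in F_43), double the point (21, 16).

(10, 17)

tangent at (21, 16): λ = (3·21² + 20)/(2·16) ≡ 10/32. 32⁻¹ ≡ 39 (mod 43), so λ ≡ 10·39 ≡ 3.
  x = λ² - 21 - 21 = 9 - 42 ≡ 10; y = λ·(21 - 10) - 16 ≡ 17. → (10, 17)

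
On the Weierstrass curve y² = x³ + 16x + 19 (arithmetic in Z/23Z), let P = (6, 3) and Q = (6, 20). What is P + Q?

O

The two points share x = 6 and their y-coordinates satisfy 3 + 20 ≡ 0 (mod 23), so they are inverses. Their sum is ∞.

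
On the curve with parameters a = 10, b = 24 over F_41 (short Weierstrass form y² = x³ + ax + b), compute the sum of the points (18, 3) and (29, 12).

(18, 3) + (29, 12). λ = (12 - 3)/(29 - 18) ≡ 9/11 mod 41. 11⁻¹ ≡ 15 (mod 41), so λ ≡ 12.
  x = λ² - 18 - 29 = 144 - 47 ≡ 15; y = λ·(18 - 15) - 3 ≡ 33. → (15, 33)

(15, 33)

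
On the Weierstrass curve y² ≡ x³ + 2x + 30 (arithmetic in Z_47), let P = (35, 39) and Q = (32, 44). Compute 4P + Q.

First 4P:
Repeated addition: build up to 4P.
2P: tangent at (35, 39): λ = (3·35² + 2)/(2·39) ≡ 11/31. 31⁻¹ ≡ 44 (mod 47) since 31·44 = 1364 ≡ 1, so λ ≡ 11·44 ≡ 14.
  x = λ² - 35 - 35 = 196 - 70 ≡ 32; y = λ·(35 - 32) - 39 ≡ 3. → (32, 3)
3P: (32, 3) + (35, 39). λ = (39 - 3)/(35 - 32) ≡ 36/3 mod 47. 3⁻¹ ≡ 16 (mod 47) since 3·16 = 48 ≡ 1, so λ ≡ 12.
  x = λ² - 32 - 35 = 144 - 67 ≡ 30; y = λ·(32 - 30) - 3 ≡ 21. → (30, 21)
4P: (30, 21) + (35, 39). λ = (39 - 21)/(35 - 30) ≡ 18/5 mod 47. 5⁻¹ ≡ 19 (mod 47), so λ ≡ 13.
  x = λ² - 30 - 35 = 169 - 65 ≡ 10; y = λ·(30 - 10) - 21 ≡ 4. → (10, 4)
4P = (10, 4).
Finally 4P + Q:
(10, 4) + (32, 44). λ = (44 - 4)/(32 - 10) ≡ 40/22 mod 47. 22⁻¹ ≡ 15 (mod 47), so λ ≡ 36.
  x = λ² - 10 - 32 = 1296 - 42 ≡ 32; y = λ·(10 - 32) - 4 ≡ 3. → (32, 3)

(32, 3)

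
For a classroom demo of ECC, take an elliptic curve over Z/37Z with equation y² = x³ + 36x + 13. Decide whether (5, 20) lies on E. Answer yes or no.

no

y² = 20² ≡ 30; x³ + 36x + 13 = 318 ≡ 22 (mod 37). 30 ≠ 22.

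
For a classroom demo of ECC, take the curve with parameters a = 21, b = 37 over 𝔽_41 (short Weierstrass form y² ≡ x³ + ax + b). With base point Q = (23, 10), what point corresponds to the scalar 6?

(32, 12)

Double-and-add on 6 = (110)₂. Start with Q = (23, 10) for the leading 1-bit.
double: tangent at (23, 10): λ = (3·23² + 21)/(2·10) ≡ 9/20. 20⁻¹ ≡ 39 (mod 41) since 20·39 = 780 ≡ 1, so λ ≡ 9·39 ≡ 23.
  x = λ² - 23 - 23 = 529 - 46 ≡ 32; y = λ·(23 - 32) - 10 ≡ 29. → (32, 29)
add Q: (32, 29) + (23, 10). λ = (10 - 29)/(23 - 32) ≡ 22/32 mod 41. 32⁻¹ ≡ 9 (mod 41), so λ ≡ 34.
  x = λ² - 32 - 23 = 1156 - 55 ≡ 35; y = λ·(32 - 35) - 29 ≡ 33. → (35, 33)
double: tangent at (35, 33): λ = (3·35² + 21)/(2·33) ≡ 6/25. 25⁻¹ ≡ 23 (mod 41) since 25·23 = 575 ≡ 1, so λ ≡ 6·23 ≡ 15.
  x = λ² - 35 - 35 = 225 - 70 ≡ 32; y = λ·(35 - 32) - 33 ≡ 12. → (32, 12)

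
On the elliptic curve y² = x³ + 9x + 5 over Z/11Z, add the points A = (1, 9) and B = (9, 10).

(6, 0)

(1, 9) + (9, 10). λ = (10 - 9)/(9 - 1) ≡ 1/8 mod 11. 8⁻¹ ≡ 7 (mod 11) since 8·7 = 56 ≡ 1, so λ ≡ 7.
  x = λ² - 1 - 9 = 49 - 10 ≡ 6; y = λ·(1 - 6) - 9 ≡ 0. → (6, 0)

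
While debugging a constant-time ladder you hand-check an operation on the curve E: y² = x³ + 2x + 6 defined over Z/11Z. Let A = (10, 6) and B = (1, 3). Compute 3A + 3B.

First 3A:
Repeated addition: build up to 3A.
2A: tangent at (10, 6): λ = (3·10² + 2)/(2·6) ≡ 5/1. 1⁻¹ ≡ 1 (mod 11), so λ ≡ 5·1 ≡ 5.
  x = λ² - 10 - 10 = 25 - 20 ≡ 5; y = λ·(10 - 5) - 6 ≡ 8. → (5, 8)
3A: (5, 8) + (10, 6). λ = (6 - 8)/(10 - 5) ≡ 9/5 mod 11. 5⁻¹ ≡ 9 (mod 11) since 5·9 = 45 ≡ 1, so λ ≡ 4.
  x = λ² - 5 - 10 = 16 - 15 ≡ 1; y = λ·(5 - 1) - 8 ≡ 8. → (1, 8)
3A = (1, 8).
Next 3B:
Repeated addition: build up to 3B.
2B: tangent at (1, 3): λ = (3·1² + 2)/(2·3) ≡ 5/6. 6⁻¹ ≡ 2 (mod 11) since 6·2 = 12 ≡ 1, so λ ≡ 5·2 ≡ 10.
  x = λ² - 1 - 1 = 100 - 2 ≡ 10; y = λ·(1 - 10) - 3 ≡ 6. → (10, 6)
3B: (10, 6) + (1, 3). λ = (3 - 6)/(1 - 10) ≡ 8/2 mod 11. 2⁻¹ ≡ 6 (mod 11) since 2·6 = 12 ≡ 1, so λ ≡ 4.
  x = λ² - 10 - 1 = 16 - 11 ≡ 5; y = λ·(10 - 5) - 6 ≡ 3. → (5, 3)
3B = (5, 3).
Finally 3A + 3B:
(1, 8) + (5, 3). λ = (3 - 8)/(5 - 1) ≡ 6/4 mod 11. 4⁻¹ ≡ 3 (mod 11), so λ ≡ 7.
  x = λ² - 1 - 5 = 49 - 6 ≡ 10; y = λ·(1 - 10) - 8 ≡ 6. → (10, 6)

(10, 6)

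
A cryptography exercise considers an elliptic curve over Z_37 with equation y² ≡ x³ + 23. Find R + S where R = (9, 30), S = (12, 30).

(16, 7)

(9, 30) + (12, 30). λ = (30 - 30)/(12 - 9) ≡ 0/3 mod 37. 3⁻¹ ≡ 25 (mod 37) since 3·25 = 75 ≡ 1, so λ ≡ 0.
  x = λ² - 9 - 12 = 0 - 21 ≡ 16; y = λ·(9 - 16) - 30 ≡ 7. → (16, 7)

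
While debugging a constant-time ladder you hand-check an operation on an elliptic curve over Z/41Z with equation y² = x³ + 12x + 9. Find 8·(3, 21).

(33, 37)

Write G = (3, 21).
Double-and-add on 8 = (1000)₂. Start with G = (3, 21) for the leading 1-bit.
double: tangent at (3, 21): λ = (3·3² + 12)/(2·21) ≡ 39/1. 1⁻¹ ≡ 1 (mod 41), so λ ≡ 39·1 ≡ 39.
  x = λ² - 3 - 3 = 1521 - 6 ≡ 39; y = λ·(3 - 39) - 21 ≡ 10. → (39, 10)
double: tangent at (39, 10): λ = (3·39² + 12)/(2·10) ≡ 24/20. 20⁻¹ ≡ 39 (mod 41), so λ ≡ 24·39 ≡ 34.
  x = λ² - 39 - 39 = 1156 - 78 ≡ 12; y = λ·(39 - 12) - 10 ≡ 6. → (12, 6)
double: tangent at (12, 6): λ = (3·12² + 12)/(2·6) ≡ 34/12. 12⁻¹ ≡ 24 (mod 41), so λ ≡ 34·24 ≡ 37.
  x = λ² - 12 - 12 = 1369 - 24 ≡ 33; y = λ·(12 - 33) - 6 ≡ 37. → (33, 37)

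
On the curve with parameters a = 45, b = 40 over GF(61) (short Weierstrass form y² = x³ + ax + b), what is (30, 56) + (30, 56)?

(1, 5)

tangent at (30, 56): λ = (3·30² + 45)/(2·56) ≡ 0/51. 51⁻¹ ≡ 6 (mod 61), so λ ≡ 0·6 ≡ 0.
  x = λ² - 30 - 30 = 0 - 60 ≡ 1; y = λ·(30 - 1) - 56 ≡ 5. → (1, 5)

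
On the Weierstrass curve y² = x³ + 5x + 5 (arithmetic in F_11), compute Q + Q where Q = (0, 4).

tangent at (0, 4): λ = (3·0² + 5)/(2·4) ≡ 5/8. 8⁻¹ ≡ 7 (mod 11) since 8·7 = 56 ≡ 1, so λ ≡ 5·7 ≡ 2.
  x = λ² - 0 - 0 = 4 - 0 ≡ 4; y = λ·(0 - 4) - 4 ≡ 10. → (4, 10)

(4, 10)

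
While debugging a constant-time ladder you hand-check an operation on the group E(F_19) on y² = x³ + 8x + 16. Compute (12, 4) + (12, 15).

O

The two points share x = 12 and their y-coordinates satisfy 4 + 15 ≡ 0 (mod 19), so they are inverses. Their sum is the point at infinity.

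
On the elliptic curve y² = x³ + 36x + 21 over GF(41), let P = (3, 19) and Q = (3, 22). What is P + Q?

O

The two points share x = 3 and their y-coordinates satisfy 19 + 22 ≡ 0 (mod 41), so they are inverses. Their sum is O.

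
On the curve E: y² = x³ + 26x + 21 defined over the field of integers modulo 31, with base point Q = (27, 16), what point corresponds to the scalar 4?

Double-and-add on 4 = (100)₂. Start with Q = (27, 16) for the leading 1-bit.
double: tangent at (27, 16): λ = (3·27² + 26)/(2·16) ≡ 12/1. 1⁻¹ ≡ 1 (mod 31) since 1·1 = 1 ≡ 1, so λ ≡ 12·1 ≡ 12.
  x = λ² - 27 - 27 = 144 - 54 ≡ 28; y = λ·(27 - 28) - 16 ≡ 3. → (28, 3)
double: tangent at (28, 3): λ = (3·28² + 26)/(2·3) ≡ 22/6. 6⁻¹ ≡ 26 (mod 31) since 6·26 = 156 ≡ 1, so λ ≡ 22·26 ≡ 14.
  x = λ² - 28 - 28 = 196 - 56 ≡ 16; y = λ·(28 - 16) - 3 ≡ 10. → (16, 10)

(16, 10)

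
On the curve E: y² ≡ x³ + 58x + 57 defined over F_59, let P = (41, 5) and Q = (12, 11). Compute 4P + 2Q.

First 4P:
Repeated addition: build up to 4P.
2P: tangent at (41, 5): λ = (3·41² + 58)/(2·5) ≡ 27/10. 10⁻¹ ≡ 6 (mod 59), so λ ≡ 27·6 ≡ 44.
  x = λ² - 41 - 41 = 1936 - 82 ≡ 25; y = λ·(41 - 25) - 5 ≡ 50. → (25, 50)
3P: (25, 50) + (41, 5). λ = (5 - 50)/(41 - 25) ≡ 14/16 mod 59. 16⁻¹ ≡ 48 (mod 59), so λ ≡ 23.
  x = λ² - 25 - 41 = 529 - 66 ≡ 50; y = λ·(25 - 50) - 50 ≡ 24. → (50, 24)
4P: (50, 24) + (41, 5). λ = (5 - 24)/(41 - 50) ≡ 40/50 mod 59. 50⁻¹ ≡ 13 (mod 59), so λ ≡ 48.
  x = λ² - 50 - 41 = 2304 - 91 ≡ 30; y = λ·(50 - 30) - 24 ≡ 51. → (30, 51)
4P = (30, 51).
Next 2Q:
Repeated addition: build up to 2Q.
2Q: tangent at (12, 11): λ = (3·12² + 58)/(2·11) ≡ 18/22. 22⁻¹ ≡ 51 (mod 59) since 22·51 = 1122 ≡ 1, so λ ≡ 18·51 ≡ 33.
  x = λ² - 12 - 12 = 1089 - 24 ≡ 3; y = λ·(12 - 3) - 11 ≡ 50. → (3, 50)
2Q = (3, 50).
Finally 4P + 2Q:
(30, 51) + (3, 50). λ = (50 - 51)/(3 - 30) ≡ 58/32 mod 59. 32⁻¹ ≡ 24 (mod 59), so λ ≡ 35.
  x = λ² - 30 - 3 = 1225 - 33 ≡ 12; y = λ·(30 - 12) - 51 ≡ 48. → (12, 48)

(12, 48)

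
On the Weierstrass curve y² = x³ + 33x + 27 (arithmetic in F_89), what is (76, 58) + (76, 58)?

(70, 62)

tangent at (76, 58): λ = (3·76² + 33)/(2·58) ≡ 6/27. 27⁻¹ ≡ 33 (mod 89), so λ ≡ 6·33 ≡ 20.
  x = λ² - 76 - 76 = 400 - 152 ≡ 70; y = λ·(76 - 70) - 58 ≡ 62. → (70, 62)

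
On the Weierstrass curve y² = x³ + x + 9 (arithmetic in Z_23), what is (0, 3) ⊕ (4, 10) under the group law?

(0, 3) + (4, 10). λ = (10 - 3)/(4 - 0) ≡ 7/4 mod 23. 4⁻¹ ≡ 6 (mod 23), so λ ≡ 19.
  x = λ² - 0 - 4 = 361 - 4 ≡ 12; y = λ·(0 - 12) - 3 ≡ 22. → (12, 22)

(12, 22)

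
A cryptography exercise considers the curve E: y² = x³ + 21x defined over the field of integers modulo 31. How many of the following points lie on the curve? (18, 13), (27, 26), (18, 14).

(18, 13): 13² ≡ 14, rhs ≡ 10 → off.
(27, 26): 26² ≡ 25, rhs ≡ 7 → off.
(18, 14): 14² ≡ 10, rhs ≡ 10 → on.

1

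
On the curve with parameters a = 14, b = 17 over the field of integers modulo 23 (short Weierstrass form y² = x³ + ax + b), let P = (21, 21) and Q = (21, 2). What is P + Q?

The two points share x = 21 and their y-coordinates satisfy 21 + 2 ≡ 0 (mod 23), so they are inverses. Their sum is 𝒪.

O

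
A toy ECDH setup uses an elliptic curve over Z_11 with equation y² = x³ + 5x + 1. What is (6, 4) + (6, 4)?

tangent at (6, 4): λ = (3·6² + 5)/(2·4) ≡ 3/8. 8⁻¹ ≡ 7 (mod 11), so λ ≡ 3·7 ≡ 10.
  x = λ² - 6 - 6 = 100 - 12 ≡ 0; y = λ·(6 - 0) - 4 ≡ 1. → (0, 1)

(0, 1)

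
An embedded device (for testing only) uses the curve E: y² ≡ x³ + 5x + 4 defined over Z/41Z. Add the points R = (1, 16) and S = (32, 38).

(1, 16) + (32, 38). λ = (38 - 16)/(32 - 1) ≡ 22/31 mod 41. 31⁻¹ ≡ 4 (mod 41), so λ ≡ 6.
  x = λ² - 1 - 32 = 36 - 33 ≡ 3; y = λ·(1 - 3) - 16 ≡ 13. → (3, 13)

(3, 13)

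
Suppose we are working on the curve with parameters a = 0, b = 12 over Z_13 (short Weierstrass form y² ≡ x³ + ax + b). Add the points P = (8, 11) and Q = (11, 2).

(3, 0)

(8, 11) + (11, 2). λ = (2 - 11)/(11 - 8) ≡ 4/3 mod 13. 3⁻¹ ≡ 9 (mod 13), so λ ≡ 10.
  x = λ² - 8 - 11 = 100 - 19 ≡ 3; y = λ·(8 - 3) - 11 ≡ 0. → (3, 0)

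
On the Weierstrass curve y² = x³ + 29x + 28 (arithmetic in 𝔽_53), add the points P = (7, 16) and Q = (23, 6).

(7, 16) + (23, 6). λ = (6 - 16)/(23 - 7) ≡ 43/16 mod 53. 16⁻¹ ≡ 10 (mod 53), so λ ≡ 6.
  x = λ² - 7 - 23 = 36 - 30 ≡ 6; y = λ·(7 - 6) - 16 ≡ 43. → (6, 43)

(6, 43)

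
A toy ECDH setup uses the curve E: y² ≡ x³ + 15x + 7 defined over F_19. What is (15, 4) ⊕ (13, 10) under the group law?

(15, 4) + (13, 10). λ = (10 - 4)/(13 - 15) ≡ 6/17 mod 19. 17⁻¹ ≡ 9 (mod 19) since 17·9 = 153 ≡ 1, so λ ≡ 16.
  x = λ² - 15 - 13 = 256 - 28 ≡ 0; y = λ·(15 - 0) - 4 ≡ 8. → (0, 8)

(0, 8)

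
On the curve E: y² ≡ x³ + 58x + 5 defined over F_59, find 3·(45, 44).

(14, 27)

Write G = (45, 44).
Repeated addition: build up to 3G.
2G: tangent at (45, 44): λ = (3·45² + 58)/(2·44) ≡ 56/29. 29⁻¹ ≡ 57 (mod 59), so λ ≡ 56·57 ≡ 6.
  x = λ² - 45 - 45 = 36 - 90 ≡ 5; y = λ·(45 - 5) - 44 ≡ 19. → (5, 19)
3G: (5, 19) + (45, 44). λ = (44 - 19)/(45 - 5) ≡ 25/40 mod 59. 40⁻¹ ≡ 31 (mod 59), so λ ≡ 8.
  x = λ² - 5 - 45 = 64 - 50 ≡ 14; y = λ·(5 - 14) - 19 ≡ 27. → (14, 27)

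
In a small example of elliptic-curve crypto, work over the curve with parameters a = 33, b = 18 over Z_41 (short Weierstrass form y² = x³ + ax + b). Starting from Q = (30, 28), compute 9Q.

Double-and-add on 9 = (1001)₂. Start with Q = (30, 28) for the leading 1-bit.
double: tangent at (30, 28): λ = (3·30² + 33)/(2·28) ≡ 27/15. 15⁻¹ ≡ 11 (mod 41) since 15·11 = 165 ≡ 1, so λ ≡ 27·11 ≡ 10.
  x = λ² - 30 - 30 = 100 - 60 ≡ 40; y = λ·(30 - 40) - 28 ≡ 36. → (40, 36)
double: tangent at (40, 36): λ = (3·40² + 33)/(2·36) ≡ 36/31. 31⁻¹ ≡ 4 (mod 41), so λ ≡ 36·4 ≡ 21.
  x = λ² - 40 - 40 = 441 - 80 ≡ 33; y = λ·(40 - 33) - 36 ≡ 29. → (33, 29)
double: tangent at (33, 29): λ = (3·33² + 33)/(2·29) ≡ 20/17. 17⁻¹ ≡ 29 (mod 41), so λ ≡ 20·29 ≡ 6.
  x = λ² - 33 - 33 = 36 - 66 ≡ 11; y = λ·(33 - 11) - 29 ≡ 21. → (11, 21)
add Q: (11, 21) + (30, 28). λ = (28 - 21)/(30 - 11) ≡ 7/19 mod 41. 19⁻¹ ≡ 13 (mod 41) since 19·13 = 247 ≡ 1, so λ ≡ 9.
  x = λ² - 11 - 30 = 81 - 41 ≡ 40; y = λ·(11 - 40) - 21 ≡ 5. → (40, 5)

(40, 5)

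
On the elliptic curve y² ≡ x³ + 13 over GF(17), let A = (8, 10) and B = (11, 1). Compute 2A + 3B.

O

First 2A:
Repeated addition: build up to 2A.
2A: tangent at (8, 10): λ = (3·8² + 0)/(2·10) ≡ 5/3. 3⁻¹ ≡ 6 (mod 17), so λ ≡ 5·6 ≡ 13.
  x = λ² - 8 - 8 = 169 - 16 ≡ 0; y = λ·(8 - 0) - 10 ≡ 9. → (0, 9)
2A = (0, 9).
Next 3B:
Repeated addition: build up to 3B.
2B: tangent at (11, 1): λ = (3·11² + 0)/(2·1) ≡ 6/2. 2⁻¹ ≡ 9 (mod 17), so λ ≡ 6·9 ≡ 3.
  x = λ² - 11 - 11 = 9 - 22 ≡ 4; y = λ·(11 - 4) - 1 ≡ 3. → (4, 3)
3B: (4, 3) + (11, 1). λ = (1 - 3)/(11 - 4) ≡ 15/7 mod 17. 7⁻¹ ≡ 5 (mod 17), so λ ≡ 7.
  x = λ² - 4 - 11 = 49 - 15 ≡ 0; y = λ·(4 - 0) - 3 ≡ 8. → (0, 8)
3B = (0, 8).
Finally 2A + 3B:
(0, 9) + (0, 8): same x and y₁ ≡ -y₂, so the sum is ∞.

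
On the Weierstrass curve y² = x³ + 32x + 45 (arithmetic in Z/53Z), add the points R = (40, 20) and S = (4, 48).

(40, 20) + (4, 48). λ = (48 - 20)/(4 - 40) ≡ 28/17 mod 53. 17⁻¹ ≡ 25 (mod 53) since 17·25 = 425 ≡ 1, so λ ≡ 11.
  x = λ² - 40 - 4 = 121 - 44 ≡ 24; y = λ·(40 - 24) - 20 ≡ 50. → (24, 50)

(24, 50)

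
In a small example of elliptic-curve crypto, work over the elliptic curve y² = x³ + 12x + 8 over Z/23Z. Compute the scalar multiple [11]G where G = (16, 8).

(16, 8)

Repeated addition: build up to 11G.
2G: tangent at (16, 8): λ = (3·16² + 12)/(2·8) ≡ 21/16. 16⁻¹ ≡ 13 (mod 23) since 16·13 = 208 ≡ 1, so λ ≡ 21·13 ≡ 20.
  x = λ² - 16 - 16 = 400 - 32 ≡ 0; y = λ·(16 - 0) - 8 ≡ 13. → (0, 13)
3G: (0, 13) + (16, 8). λ = (8 - 13)/(16 - 0) ≡ 18/16 mod 23. 16⁻¹ ≡ 13 (mod 23) since 16·13 = 208 ≡ 1, so λ ≡ 4.
  x = λ² - 0 - 16 = 16 - 16 ≡ 0; y = λ·(0 - 0) - 13 ≡ 10. → (0, 10)
4G: (0, 10) + (16, 8). λ = (8 - 10)/(16 - 0) ≡ 21/16 mod 23. 16⁻¹ ≡ 13 (mod 23) since 16·13 = 208 ≡ 1, so λ ≡ 20.
  x = λ² - 0 - 16 = 400 - 16 ≡ 16; y = λ·(0 - 16) - 10 ≡ 15. → (16, 15)
5G: (16, 15) + (16, 8): same x and y₁ ≡ -y₂, so the sum is 𝒪.
6G: 𝒪 + (16, 8) = (16, 8) (identity).
7G: tangent at (16, 8): λ = (3·16² + 12)/(2·8) ≡ 21/16. 16⁻¹ ≡ 13 (mod 23), so λ ≡ 21·13 ≡ 20.
  x = λ² - 16 - 16 = 400 - 32 ≡ 0; y = λ·(16 - 0) - 8 ≡ 13. → (0, 13)
8G: (0, 13) + (16, 8). λ = (8 - 13)/(16 - 0) ≡ 18/16 mod 23. 16⁻¹ ≡ 13 (mod 23) since 16·13 = 208 ≡ 1, so λ ≡ 4.
  x = λ² - 0 - 16 = 16 - 16 ≡ 0; y = λ·(0 - 0) - 13 ≡ 10. → (0, 10)
9G: (0, 10) + (16, 8). λ = (8 - 10)/(16 - 0) ≡ 21/16 mod 23. 16⁻¹ ≡ 13 (mod 23), so λ ≡ 20.
  x = λ² - 0 - 16 = 400 - 16 ≡ 16; y = λ·(0 - 16) - 10 ≡ 15. → (16, 15)
10G: (16, 15) + (16, 8): same x and y₁ ≡ -y₂, so the sum is 𝒪.
11G: 𝒪 + (16, 8) = (16, 8) (identity).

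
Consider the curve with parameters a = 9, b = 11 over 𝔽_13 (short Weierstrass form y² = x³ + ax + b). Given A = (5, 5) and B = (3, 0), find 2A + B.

First 2A:
Repeated addition: build up to 2A.
2A: tangent at (5, 5): λ = (3·5² + 9)/(2·5) ≡ 6/10. 10⁻¹ ≡ 4 (mod 13), so λ ≡ 6·4 ≡ 11.
  x = λ² - 5 - 5 = 121 - 10 ≡ 7; y = λ·(5 - 7) - 5 ≡ 12. → (7, 12)
2A = (7, 12).
Finally 2A + B:
(7, 12) + (3, 0). λ = (0 - 12)/(3 - 7) ≡ 1/9 mod 13. 9⁻¹ ≡ 3 (mod 13) since 9·3 = 27 ≡ 1, so λ ≡ 3.
  x = λ² - 7 - 3 = 9 - 10 ≡ 12; y = λ·(7 - 12) - 12 ≡ 12. → (12, 12)

(12, 12)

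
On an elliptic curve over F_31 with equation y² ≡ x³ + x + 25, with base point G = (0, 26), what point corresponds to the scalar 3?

Repeated addition: build up to 3G.
2G: tangent at (0, 26): λ = (3·0² + 1)/(2·26) ≡ 1/21. 21⁻¹ ≡ 3 (mod 31), so λ ≡ 1·3 ≡ 3.
  x = λ² - 0 - 0 = 9 - 0 ≡ 9; y = λ·(0 - 9) - 26 ≡ 9. → (9, 9)
3G: (9, 9) + (0, 26). λ = (26 - 9)/(0 - 9) ≡ 17/22 mod 31. 22⁻¹ ≡ 24 (mod 31), so λ ≡ 5.
  x = λ² - 9 - 0 = 25 - 9 ≡ 16; y = λ·(9 - 16) - 9 ≡ 18. → (16, 18)

(16, 18)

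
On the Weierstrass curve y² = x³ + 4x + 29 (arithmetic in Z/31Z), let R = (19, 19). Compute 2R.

(7, 11)

tangent at (19, 19): λ = (3·19² + 4)/(2·19) ≡ 2/7. 7⁻¹ ≡ 9 (mod 31), so λ ≡ 2·9 ≡ 18.
  x = λ² - 19 - 19 = 324 - 38 ≡ 7; y = λ·(19 - 7) - 19 ≡ 11. → (7, 11)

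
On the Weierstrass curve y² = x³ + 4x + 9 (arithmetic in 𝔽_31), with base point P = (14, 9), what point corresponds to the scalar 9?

(1, 13)

Double-and-add on 9 = (1001)₂. Start with P = (14, 9) for the leading 1-bit.
double: tangent at (14, 9): λ = (3·14² + 4)/(2·9) ≡ 3/18. 18⁻¹ ≡ 19 (mod 31), so λ ≡ 3·19 ≡ 26.
  x = λ² - 14 - 14 = 676 - 28 ≡ 28; y = λ·(14 - 28) - 9 ≡ 30. → (28, 30)
double: tangent at (28, 30): λ = (3·28² + 4)/(2·30) ≡ 0/29. 29⁻¹ ≡ 15 (mod 31) since 29·15 = 435 ≡ 1, so λ ≡ 0·15 ≡ 0.
  x = λ² - 28 - 28 = 0 - 56 ≡ 6; y = λ·(28 - 6) - 30 ≡ 1. → (6, 1)
double: tangent at (6, 1): λ = (3·6² + 4)/(2·1) ≡ 19/2. 2⁻¹ ≡ 16 (mod 31) since 2·16 = 32 ≡ 1, so λ ≡ 19·16 ≡ 25.
  x = λ² - 6 - 6 = 625 - 12 ≡ 24; y = λ·(6 - 24) - 1 ≡ 14. → (24, 14)
add P: (24, 14) + (14, 9). λ = (9 - 14)/(14 - 24) ≡ 26/21 mod 31. 21⁻¹ ≡ 3 (mod 31) since 21·3 = 63 ≡ 1, so λ ≡ 16.
  x = λ² - 24 - 14 = 256 - 38 ≡ 1; y = λ·(24 - 1) - 14 ≡ 13. → (1, 13)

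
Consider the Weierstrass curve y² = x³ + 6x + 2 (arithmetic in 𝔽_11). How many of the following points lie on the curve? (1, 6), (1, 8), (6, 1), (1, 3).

3

(1, 6): 6² ≡ 3, rhs ≡ 9 → off.
(1, 8): 8² ≡ 9, rhs ≡ 9 → on.
(6, 1): 1² ≡ 1, rhs ≡ 1 → on.
(1, 3): 3² ≡ 9, rhs ≡ 9 → on.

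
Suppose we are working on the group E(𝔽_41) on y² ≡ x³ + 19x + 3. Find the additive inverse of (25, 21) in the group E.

-(25, 21) = (25, -21 mod 41) = (25, 20).

(25, 20)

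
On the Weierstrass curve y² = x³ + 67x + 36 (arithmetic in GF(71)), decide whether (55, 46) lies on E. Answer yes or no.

y² = 46² ≡ 57; x³ + 67x + 36 = 170096 ≡ 51 (mod 71). 57 ≠ 51.

no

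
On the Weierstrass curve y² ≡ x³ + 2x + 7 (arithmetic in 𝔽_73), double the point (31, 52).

tangent at (31, 52): λ = (3·31² + 2)/(2·52) ≡ 38/31. 31⁻¹ ≡ 33 (mod 73), so λ ≡ 38·33 ≡ 13.
  x = λ² - 31 - 31 = 169 - 62 ≡ 34; y = λ·(31 - 34) - 52 ≡ 55. → (34, 55)

(34, 55)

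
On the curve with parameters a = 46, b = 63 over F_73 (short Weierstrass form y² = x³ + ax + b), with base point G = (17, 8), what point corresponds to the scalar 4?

Double-and-add on 4 = (100)₂. Start with G = (17, 8) for the leading 1-bit.
double: tangent at (17, 8): λ = (3·17² + 46)/(2·8) ≡ 37/16. 16⁻¹ ≡ 32 (mod 73), so λ ≡ 37·32 ≡ 16.
  x = λ² - 17 - 17 = 256 - 34 ≡ 3; y = λ·(17 - 3) - 8 ≡ 70. → (3, 70)
double: tangent at (3, 70): λ = (3·3² + 46)/(2·70) ≡ 0/67. 67⁻¹ ≡ 12 (mod 73) since 67·12 = 804 ≡ 1, so λ ≡ 0·12 ≡ 0.
  x = λ² - 3 - 3 = 0 - 6 ≡ 67; y = λ·(3 - 67) - 70 ≡ 3. → (67, 3)

(67, 3)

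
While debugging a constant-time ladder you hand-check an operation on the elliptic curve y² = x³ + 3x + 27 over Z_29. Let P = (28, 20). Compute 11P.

Repeated addition: build up to 11P.
2P: tangent at (28, 20): λ = (3·28² + 3)/(2·20) ≡ 6/11. 11⁻¹ ≡ 8 (mod 29) since 11·8 = 88 ≡ 1, so λ ≡ 6·8 ≡ 19.
  x = λ² - 28 - 28 = 361 - 56 ≡ 15; y = λ·(28 - 15) - 20 ≡ 24. → (15, 24)
3P: (15, 24) + (28, 20). λ = (20 - 24)/(28 - 15) ≡ 25/13 mod 29. 13⁻¹ ≡ 9 (mod 29) since 13·9 = 117 ≡ 1, so λ ≡ 22.
  x = λ² - 15 - 28 = 484 - 43 ≡ 6; y = λ·(15 - 6) - 24 ≡ 0. → (6, 0)
4P: (6, 0) + (28, 20). λ = (20 - 0)/(28 - 6) ≡ 20/22 mod 29. 22⁻¹ ≡ 4 (mod 29) since 22·4 = 88 ≡ 1, so λ ≡ 22.
  x = λ² - 6 - 28 = 484 - 34 ≡ 15; y = λ·(6 - 15) - 0 ≡ 5. → (15, 5)
5P: (15, 5) + (28, 20). λ = (20 - 5)/(28 - 15) ≡ 15/13 mod 29. 13⁻¹ ≡ 9 (mod 29) since 13·9 = 117 ≡ 1, so λ ≡ 19.
  x = λ² - 15 - 28 = 361 - 43 ≡ 28; y = λ·(15 - 28) - 5 ≡ 9. → (28, 9)
6P: (28, 9) + (28, 20): same x and y₁ ≡ -y₂, so the sum is ∞.
7P: ∞ + (28, 20) = (28, 20) (identity).
8P: tangent at (28, 20): λ = (3·28² + 3)/(2·20) ≡ 6/11. 11⁻¹ ≡ 8 (mod 29), so λ ≡ 6·8 ≡ 19.
  x = λ² - 28 - 28 = 361 - 56 ≡ 15; y = λ·(28 - 15) - 20 ≡ 24. → (15, 24)
9P: (15, 24) + (28, 20). λ = (20 - 24)/(28 - 15) ≡ 25/13 mod 29. 13⁻¹ ≡ 9 (mod 29), so λ ≡ 22.
  x = λ² - 15 - 28 = 484 - 43 ≡ 6; y = λ·(15 - 6) - 24 ≡ 0. → (6, 0)
10P: (6, 0) + (28, 20). λ = (20 - 0)/(28 - 6) ≡ 20/22 mod 29. 22⁻¹ ≡ 4 (mod 29) since 22·4 = 88 ≡ 1, so λ ≡ 22.
  x = λ² - 6 - 28 = 484 - 34 ≡ 15; y = λ·(6 - 15) - 0 ≡ 5. → (15, 5)
11P: (15, 5) + (28, 20). λ = (20 - 5)/(28 - 15) ≡ 15/13 mod 29. 13⁻¹ ≡ 9 (mod 29) since 13·9 = 117 ≡ 1, so λ ≡ 19.
  x = λ² - 15 - 28 = 361 - 43 ≡ 28; y = λ·(15 - 28) - 5 ≡ 9. → (28, 9)

(28, 9)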